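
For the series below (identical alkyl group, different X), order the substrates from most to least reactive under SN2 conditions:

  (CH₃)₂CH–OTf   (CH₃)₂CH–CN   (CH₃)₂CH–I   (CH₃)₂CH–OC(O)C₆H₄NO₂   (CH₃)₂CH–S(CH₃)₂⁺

(CH₃)₂CH–OTf > (CH₃)₂CH–I > (CH₃)₂CH–S(CH₃)₂⁺ > (CH₃)₂CH–OC(O)C₆H₄NO₂ > (CH₃)₂CH–CN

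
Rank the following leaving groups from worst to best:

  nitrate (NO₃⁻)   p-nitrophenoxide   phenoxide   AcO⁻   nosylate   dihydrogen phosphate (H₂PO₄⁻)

nosylate: pKₐ(p-O₂NC₆H₄SO₃H) ≈ -3.5 — p-nitro group further stabilises the sulfonate
nitrate (NO₃⁻): pKₐ(HNO₃) ≈ -1.3
dihydrogen phosphate (H₂PO₄⁻): pKₐ(H₃PO₄) ≈ 2.1
AcO⁻: pKₐ(CH₃COOH) ≈ 4.8 — resonance-stabilised but still a weak base
p-nitrophenoxide: pKₐ(p-nitrophenol) ≈ 7.2 — nitro group delocalises the charge; the classic chromogenic LG
phenoxide: pKₐ(C₆H₅OH (phenol)) ≈ 10
Listed from poorest to best leaving group as asked.

phenoxide < p-nitrophenoxide < AcO⁻ < dihydrogen phosphate (H₂PO₄⁻) < nitrate (NO₃⁻) < nosylate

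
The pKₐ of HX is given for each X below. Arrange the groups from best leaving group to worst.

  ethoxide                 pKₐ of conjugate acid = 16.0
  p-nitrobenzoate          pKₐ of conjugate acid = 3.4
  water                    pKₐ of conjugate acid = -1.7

Lower conjugate-acid pKₐ ⇒ weaker base ⇒ better leaving group.
Sorting by the given values: water (-1.7), p-nitrobenzoate (3.4), ethoxide (16.0).

water > p-nitrobenzoate > ethoxide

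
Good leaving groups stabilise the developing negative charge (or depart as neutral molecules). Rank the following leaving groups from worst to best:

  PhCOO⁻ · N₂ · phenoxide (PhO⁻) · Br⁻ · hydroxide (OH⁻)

hydroxide (OH⁻) < phenoxide (PhO⁻) < PhCOO⁻ < Br⁻ < N₂

A good leaving group is a weak base: the lower the pKₐ of its conjugate acid, the more readily it departs.
N₂: no meaningful conjugate acid; N₂ departs as an exceptionally stable neutral molecule
Br⁻: pKₐ(HBr) ≈ -9
PhCOO⁻: pKₐ(C₆H₅COOH) ≈ 4.2 — aryl carboxylate
phenoxide (PhO⁻): pKₐ(C₆H₅OH (phenol)) ≈ 10
hydroxide (OH⁻): pKₐ(H₂O) ≈ 15.7 — strong base; essentially never leaves without prior activation
Listed from poorest to best leaving group as asked.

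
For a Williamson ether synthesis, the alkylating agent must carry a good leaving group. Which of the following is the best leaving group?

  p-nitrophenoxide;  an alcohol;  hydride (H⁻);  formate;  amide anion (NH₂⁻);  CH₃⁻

an alcohol

an alcohol: pKₐ(R'OH₂⁺) ≈ -2.4
formate: pKₐ(HCOOH) ≈ 3.8
p-nitrophenoxide: pKₐ(p-nitrophenol) ≈ 7.2
hydride (H⁻): pKₐ(H₂) ≈ 36
amide anion (NH₂⁻): pKₐ(NH₃) ≈ 38
CH₃⁻: pKₐ(CH₄) ≈ 48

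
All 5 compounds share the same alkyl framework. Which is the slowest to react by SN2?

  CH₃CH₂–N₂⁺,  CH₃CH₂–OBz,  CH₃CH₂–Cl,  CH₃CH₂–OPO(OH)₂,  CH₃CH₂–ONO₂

CH₃CH₂–OBz

Same R in every case — rank the leaving groups.
The more stable X⁻ (or X) is on its own — i.e. the weaker a base it is — the better a leaving group it makes.
CH₃CH₂–N₂⁺ loses N₂: no meaningful conjugate acid; N₂ departs as an exceptionally stable neutral molecule
CH₃CH₂–Cl loses Cl⁻: pKₐ(HCl) ≈ -7
CH₃CH₂–ONO₂ loses NO₃⁻: pKₐ(HNO₃) ≈ -1.3
CH₃CH₂–OPO(OH)₂ loses H₂PO₄⁻: pKₐ(H₃PO₄) ≈ 2.1
CH₃CH₂–OBz loses PhCOO⁻: pKₐ(C₆H₅COOH) ≈ 4.2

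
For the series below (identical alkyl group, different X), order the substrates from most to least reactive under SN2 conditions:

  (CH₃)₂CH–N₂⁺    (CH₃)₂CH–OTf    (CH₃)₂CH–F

(CH₃)₂CH–N₂⁺ > (CH₃)₂CH–OTf > (CH₃)₂CH–F

With the same alkyl group throughout, only the leaving group differentiates the rates.
A good leaving group is a weak base: the lower the pKₐ of its conjugate acid, the more readily it departs.
(CH₃)₂CH–N₂⁺ loses N₂: no meaningful conjugate acid; N₂ departs as an exceptionally stable neutral molecule
(CH₃)₂CH–OTf loses OTf⁻: pKₐ(CF₃SO₃H (triflic acid)) ≈ -14
(CH₃)₂CH–F loses F⁻: pKₐ(HF) ≈ 3.2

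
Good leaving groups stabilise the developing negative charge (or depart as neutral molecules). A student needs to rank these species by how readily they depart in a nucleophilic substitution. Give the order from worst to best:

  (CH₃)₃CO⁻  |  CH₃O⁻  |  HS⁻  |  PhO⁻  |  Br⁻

(CH₃)₃CO⁻ < CH₃O⁻ < PhO⁻ < HS⁻ < Br⁻

Br⁻: pKₐ(HBr) ≈ -9
HS⁻: pKₐ(H₂S) ≈ 7
PhO⁻: pKₐ(C₆H₅OH (phenol)) ≈ 10
CH₃O⁻: pKₐ(CH₃OH) ≈ 15.5
(CH₃)₃CO⁻: pKₐ(t-BuOH) ≈ 18
The question asks for worst first, so the sequence is read in increasing leaving-group ability.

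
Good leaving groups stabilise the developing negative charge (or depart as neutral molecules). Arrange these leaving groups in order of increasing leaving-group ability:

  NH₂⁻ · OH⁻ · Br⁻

NH₂⁻ < OH⁻ < Br⁻

Leaving-group ability tracks the stability of the departed species; conjugate-acid pKₐ is the usual yardstick (lower pKₐ → better LG).
Br⁻: pKₐ(HBr) ≈ -9
OH⁻: pKₐ(H₂O) ≈ 15.7
NH₂⁻: pKₐ(NH₃) ≈ 38
Reversing gives the worst-to-best order requested.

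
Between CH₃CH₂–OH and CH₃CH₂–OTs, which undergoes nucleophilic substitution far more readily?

From CH₃CH₂–OH the departing group would be OH⁻ (pKₐ(H₂O) ≈ 15.7). Strong base; essentially never leaves without prior activation.
From CH₃CH₂–OTs the leaving group is OTs⁻ (pKₐ(p-CH₃C₆H₄SO₃H (TsOH)) ≈ -2.8). Resonance-delocalised arenesulfonate.
(In practice CH₃CH₂–OTs is made from CH₃CH₂–OH by treatment with TsCl / pyridine, converting the hydroxyl into a tosylate.)

CH₃CH₂–OTs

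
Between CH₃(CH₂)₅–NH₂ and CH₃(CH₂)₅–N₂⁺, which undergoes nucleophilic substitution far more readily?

From CH₃(CH₂)₅–NH₂ the departing group would be NH₂⁻ (pKₐ(NH₃) ≈ 38). Extremely strong base; never a leaving group.
From CH₃(CH₂)₅–N₂⁺ the leaving group is N₂ (no meaningful conjugate acid; N₂ departs as an exceptionally stable neutral molecule).
(In practice CH₃(CH₂)₅–N₂⁺ is made from CH₃(CH₂)₅–NH₂ by diazotisation (NaNO₂ / HCl, 0 °C), generating a diazonium salt that expels N₂.)

CH₃(CH₂)₅–N₂⁺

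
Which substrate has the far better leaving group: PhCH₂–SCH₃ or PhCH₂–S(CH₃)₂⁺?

PhCH₂–S(CH₃)₂⁺

From PhCH₂–SCH₃ the departing group would be RS⁻ (pKₐ(RSH (a thiol)) ≈ 10.5). Moderately basic; rarely leaves without activation.
From PhCH₂–S(CH₃)₂⁺ the leaving group is SR'₂ (pKₐ(R'₂SH⁺) ≈ -7). Neutral; leaves from a sulfonium salt (R–SR'₂⁺).
(In practice PhCH₂–S(CH₃)₂⁺ is made from PhCH₂–SCH₃ by S-methylation with CH₃I, allowing neutral dimethyl sulfide, rather than methanethiolate, to depart.)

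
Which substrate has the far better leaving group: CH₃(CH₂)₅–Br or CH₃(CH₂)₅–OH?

CH₃(CH₂)₅–Br

From CH₃(CH₂)₅–OH the departing group would be OH⁻ (pKₐ(H₂O) ≈ 15.7). Strong base; essentially never leaves without prior activation.
From CH₃(CH₂)₅–Br the leaving group is Br⁻ (pKₐ(HBr) ≈ -9). Weak base; good leaving group.
(In practice CH₃(CH₂)₅–Br is made from CH₃(CH₂)₅–OH by treatment with PBr₃, replacing the hydroxyl with bromide.)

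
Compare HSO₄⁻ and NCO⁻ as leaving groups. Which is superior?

HSO₄⁻

HSO₄⁻ is the better leaving group.
pKₐ(H₂SO₄) ≈ -3 versus pKₐ(HOCN) ≈ 3.5: HSO₄⁻ is the much weaker base.
Conjugate base of a strong mineral acid.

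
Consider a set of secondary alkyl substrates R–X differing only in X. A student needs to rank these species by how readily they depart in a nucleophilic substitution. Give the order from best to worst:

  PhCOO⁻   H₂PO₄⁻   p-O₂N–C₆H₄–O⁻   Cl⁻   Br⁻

Br⁻: pKₐ(HBr) ≈ -9
Cl⁻: pKₐ(HCl) ≈ -7 — moderately weak base
H₂PO₄⁻: pKₐ(H₃PO₄) ≈ 2.1 — moderate base; biological leaving group after further activation
PhCOO⁻: pKₐ(C₆H₅COOH) ≈ 4.2 — aryl carboxylate
p-O₂N–C₆H₄–O⁻: pKₐ(p-nitrophenol) ≈ 7.2 — nitro group delocalises the charge; the classic chromogenic LG

Br⁻ > Cl⁻ > H₂PO₄⁻ > PhCOO⁻ > p-O₂N–C₆H₄–O⁻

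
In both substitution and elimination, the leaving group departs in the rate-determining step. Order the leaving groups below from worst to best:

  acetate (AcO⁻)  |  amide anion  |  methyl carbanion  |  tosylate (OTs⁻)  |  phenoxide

methyl carbanion < amide anion < phenoxide < acetate (AcO⁻) < tosylate (OTs⁻)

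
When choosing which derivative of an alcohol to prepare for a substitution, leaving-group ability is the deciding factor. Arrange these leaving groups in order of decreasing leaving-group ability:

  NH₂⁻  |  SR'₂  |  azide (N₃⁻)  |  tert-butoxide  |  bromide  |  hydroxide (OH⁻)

bromide > SR'₂ > azide (N₃⁻) > hydroxide (OH⁻) > tert-butoxide > NH₂⁻

Leaving-group ability tracks the stability of the departed species; conjugate-acid pKₐ is the usual yardstick (lower pKₐ → better LG).
bromide: pKₐ(HBr) ≈ -9
SR'₂: pKₐ(R'₂SH⁺) ≈ -7
azide (N₃⁻): pKₐ(HN₃) ≈ 4.7 — linear, resonance-stabilised
hydroxide (OH⁻): pKₐ(H₂O) ≈ 15.7 — strong base; essentially never leaves without prior activation
tert-butoxide: pKₐ(t-BuOH) ≈ 18 — bulky, strongly basic alkoxide
NH₂⁻: pKₐ(NH₃) ≈ 38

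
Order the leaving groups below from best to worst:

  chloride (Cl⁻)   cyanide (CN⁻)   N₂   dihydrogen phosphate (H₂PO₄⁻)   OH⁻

Rank by basicity of the departing species: weakest base leaves most easily.
N₂: no meaningful conjugate acid; N₂ departs as an exceptionally stable neutral molecule
chloride (Cl⁻): pKₐ(HCl) ≈ -7
dihydrogen phosphate (H₂PO₄⁻): pKₐ(H₃PO₄) ≈ 2.1
cyanide (CN⁻): pKₐ(HCN) ≈ 9.2 — sp carbon stabilises the charge somewhat, but still a poor LG
OH⁻: pKₐ(H₂O) ≈ 15.7

N₂ > chloride (Cl⁻) > dihydrogen phosphate (H₂PO₄⁻) > cyanide (CN⁻) > OH⁻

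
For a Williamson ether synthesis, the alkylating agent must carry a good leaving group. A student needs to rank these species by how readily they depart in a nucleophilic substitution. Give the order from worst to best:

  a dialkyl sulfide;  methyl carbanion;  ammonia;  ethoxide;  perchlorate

methyl carbanion < ethoxide < ammonia < a dialkyl sulfide < perchlorate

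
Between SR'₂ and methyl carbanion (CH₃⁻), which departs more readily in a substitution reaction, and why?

SR'₂

SR'₂ is the better leaving group.
pKₐ(R'₂SH⁺) ≈ -7 versus pKₐ(CH₄) ≈ 48: SR'₂ is the much weaker base.
Neutral; leaves from a sulfonium salt (R–SR'₂⁺).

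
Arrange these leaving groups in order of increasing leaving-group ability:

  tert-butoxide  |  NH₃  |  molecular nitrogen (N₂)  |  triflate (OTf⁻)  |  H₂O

tert-butoxide < NH₃ < H₂O < triflate (OTf⁻) < molecular nitrogen (N₂)

molecular nitrogen (N₂): no meaningful conjugate acid; N₂ departs as an exceptionally stable neutral molecule
triflate (OTf⁻): pKₐ(CF₃SO₃H (triflic acid)) ≈ -14 — charge spread over three oxygens and a CF₃ group; the premier leaving group in synthesis
H₂O: pKₐ(H₃O⁺) ≈ -1.7 — neutral; leaves from a protonated alcohol (R–OH₂⁺)
NH₃: pKₐ(NH₄⁺) ≈ 9.2 — neutral but moderately basic; leaves from R–NH₃⁺
tert-butoxide: pKₐ(t-BuOH) ≈ 18
Reversing gives the worst-to-best order requested.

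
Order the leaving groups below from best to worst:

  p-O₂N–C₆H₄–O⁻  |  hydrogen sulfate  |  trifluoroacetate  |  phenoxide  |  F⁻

Rank by basicity of the departing species: weakest base leaves most easily.
hydrogen sulfate: pKₐ(H₂SO₄) ≈ -3 — conjugate base of a strong mineral acid
trifluoroacetate: pKₐ(CF₃COOH) ≈ 0.2
F⁻: pKₐ(HF) ≈ 3.2
p-O₂N–C₆H₄–O⁻: pKₐ(p-nitrophenol) ≈ 7.2 — nitro group delocalises the charge; the classic chromogenic LG
phenoxide: pKₐ(C₆H₅OH (phenol)) ≈ 10 — resonance into the ring helps, but still a poor LG

hydrogen sulfate > trifluoroacetate > F⁻ > p-O₂N–C₆H₄–O⁻ > phenoxide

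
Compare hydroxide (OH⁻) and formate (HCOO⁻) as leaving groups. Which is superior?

formate (HCOO⁻)

formate (HCOO⁻) is the better leaving group.
pKₐ(HCOOH) ≈ 3.8 versus pKₐ(H₂O) ≈ 15.7: formate (HCOO⁻) is the much weaker base.
Resonance-stabilised carboxylate.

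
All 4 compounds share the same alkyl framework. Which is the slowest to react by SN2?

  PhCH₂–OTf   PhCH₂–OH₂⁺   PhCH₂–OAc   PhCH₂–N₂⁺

Same R in every case — rank the leaving groups.
A good leaving group is a weak base: the lower the pKₐ of its conjugate acid, the more readily it departs.
PhCH₂–N₂⁺ loses N₂: no meaningful conjugate acid; N₂ departs as an exceptionally stable neutral molecule
PhCH₂–OTf loses OTf⁻: pKₐ(CF₃SO₃H (triflic acid)) ≈ -14
PhCH₂–OH₂⁺ loses H₂O: pKₐ(H₃O⁺) ≈ -1.7
PhCH₂–OAc loses AcO⁻: pKₐ(CH₃COOH) ≈ 4.8

PhCH₂–OAc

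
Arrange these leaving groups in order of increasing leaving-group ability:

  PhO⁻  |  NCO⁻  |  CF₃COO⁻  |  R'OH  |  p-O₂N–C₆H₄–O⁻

PhO⁻ < p-O₂N–C₆H₄–O⁻ < NCO⁻ < CF₃COO⁻ < R'OH

A good leaving group is a weak base: the lower the pKₐ of its conjugate acid, the more readily it departs.
R'OH: pKₐ(R'OH₂⁺) ≈ -2.4 — neutral; leaves from a protonated ether (an oxonium ion, R–O(H)R'⁺)
CF₃COO⁻: pKₐ(CF₃COOH) ≈ 0.2 — strongly electron-withdrawing CF₃ stabilises the carboxylate
NCO⁻: pKₐ(HOCN) ≈ 3.5 — resonance between N and O
p-O₂N–C₆H₄–O⁻: pKₐ(p-nitrophenol) ≈ 7.2
PhO⁻: pKₐ(C₆H₅OH (phenol)) ≈ 10 — resonance into the ring helps, but still a poor LG
Reversing gives the worst-to-best order requested.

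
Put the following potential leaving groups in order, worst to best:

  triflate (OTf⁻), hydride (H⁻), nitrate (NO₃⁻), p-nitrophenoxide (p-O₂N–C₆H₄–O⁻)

hydride (H⁻) < p-nitrophenoxide (p-O₂N–C₆H₄–O⁻) < nitrate (NO₃⁻) < triflate (OTf⁻)

Leaving-group ability tracks the stability of the departed species; conjugate-acid pKₐ is the usual yardstick (lower pKₐ → better LG).
triflate (OTf⁻): pKₐ(CF₃SO₃H (triflic acid)) ≈ -14
nitrate (NO₃⁻): pKₐ(HNO₃) ≈ -1.3
p-nitrophenoxide (p-O₂N–C₆H₄–O⁻): pKₐ(p-nitrophenol) ≈ 7.2 — nitro group delocalises the charge; the classic chromogenic LG
hydride (H⁻): pKₐ(H₂) ≈ 36
Reversing gives the worst-to-best order requested.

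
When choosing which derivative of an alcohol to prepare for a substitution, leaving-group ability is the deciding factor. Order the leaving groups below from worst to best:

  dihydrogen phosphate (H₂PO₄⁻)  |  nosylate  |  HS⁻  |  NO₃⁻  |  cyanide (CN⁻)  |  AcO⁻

Leaving-group ability tracks the stability of the departed species; conjugate-acid pKₐ is the usual yardstick (lower pKₐ → better LG).
nosylate: pKₐ(p-O₂NC₆H₄SO₃H) ≈ -3.5 — p-nitro group further stabilises the sulfonate
NO₃⁻: pKₐ(HNO₃) ≈ -1.3 — resonance-delocalised over three oxygens
dihydrogen phosphate (H₂PO₄⁻): pKₐ(H₃PO₄) ≈ 2.1
AcO⁻: pKₐ(CH₃COOH) ≈ 4.8 — resonance-stabilised but still a weak base
HS⁻: pKₐ(H₂S) ≈ 7 — larger and more polarisable than the oxygen analogue
cyanide (CN⁻): pKₐ(HCN) ≈ 9.2 — sp carbon stabilises the charge somewhat, but still a poor LG
Listed from poorest to best leaving group as asked.

cyanide (CN⁻) < HS⁻ < AcO⁻ < dihydrogen phosphate (H₂PO₄⁻) < NO₃⁻ < nosylate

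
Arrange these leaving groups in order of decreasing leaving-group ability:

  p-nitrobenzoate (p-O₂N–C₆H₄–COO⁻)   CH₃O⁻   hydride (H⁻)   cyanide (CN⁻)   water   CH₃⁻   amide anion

water > p-nitrobenzoate (p-O₂N–C₆H₄–COO⁻) > cyanide (CN⁻) > CH₃O⁻ > hydride (H⁻) > amide anion > CH₃⁻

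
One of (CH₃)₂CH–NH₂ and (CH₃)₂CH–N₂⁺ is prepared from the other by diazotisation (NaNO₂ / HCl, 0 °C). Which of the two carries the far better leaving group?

(CH₃)₂CH–N₂⁺

From (CH₃)₂CH–NH₂ the departing group would be NH₂⁻ (pKₐ(NH₃) ≈ 38). Extremely strong base; never a leaving group.
From (CH₃)₂CH–N₂⁺ the leaving group is N₂ (no meaningful conjugate acid; N₂ departs as an exceptionally stable neutral molecule).
Diazotisation (NaNO₂ / HCl, 0 °C) works by generating a diazonium salt that expels N₂, making (CH₃)₂CH–N₂⁺ enormously more reactive.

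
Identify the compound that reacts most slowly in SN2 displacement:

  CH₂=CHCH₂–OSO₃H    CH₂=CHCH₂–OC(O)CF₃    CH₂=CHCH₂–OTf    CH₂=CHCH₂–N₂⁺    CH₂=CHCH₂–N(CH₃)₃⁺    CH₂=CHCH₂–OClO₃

CH₂=CHCH₂–N(CH₃)₃⁺

The skeletons are identical, so relative rate is governed entirely by leaving-group ability.
Rank by basicity of the departing species: weakest base leaves most easily.
CH₂=CHCH₂–N₂⁺ loses N₂: no meaningful conjugate acid; N₂ departs as an exceptionally stable neutral molecule
CH₂=CHCH₂–OTf loses OTf⁻: pKₐ(CF₃SO₃H (triflic acid)) ≈ -14
CH₂=CHCH₂–OClO₃ loses ClO₄⁻: pKₐ(HClO₄) ≈ -10
CH₂=CHCH₂–OSO₃H loses HSO₄⁻: pKₐ(H₂SO₄) ≈ -3
CH₂=CHCH₂–OC(O)CF₃ loses CF₃COO⁻: pKₐ(CF₃COOH) ≈ 0.2
CH₂=CHCH₂–N(CH₃)₃⁺ loses NR'₃: pKₐ(R'₃NH⁺) ≈ 10.7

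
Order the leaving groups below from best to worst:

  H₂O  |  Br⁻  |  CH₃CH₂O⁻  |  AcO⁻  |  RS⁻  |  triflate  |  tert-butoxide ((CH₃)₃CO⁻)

Rank by basicity of the departing species: weakest base leaves most easily.
triflate: pKₐ(CF₃SO₃H (triflic acid)) ≈ -14
Br⁻: pKₐ(HBr) ≈ -9 — weak base; good leaving group
H₂O: pKₐ(H₃O⁺) ≈ -1.7 — neutral; leaves from a protonated alcohol (R–OH₂⁺)
AcO⁻: pKₐ(CH₃COOH) ≈ 4.8
RS⁻: pKₐ(RSH (a thiol)) ≈ 10.5 — moderately basic; rarely leaves without activation
CH₃CH₂O⁻: pKₐ(CH₃CH₂OH) ≈ 16 — strong base; alkoxides do not leave unassisted
tert-butoxide ((CH₃)₃CO⁻): pKₐ(t-BuOH) ≈ 18

triflate > Br⁻ > H₂O > AcO⁻ > RS⁻ > CH₃CH₂O⁻ > tert-butoxide ((CH₃)₃CO⁻)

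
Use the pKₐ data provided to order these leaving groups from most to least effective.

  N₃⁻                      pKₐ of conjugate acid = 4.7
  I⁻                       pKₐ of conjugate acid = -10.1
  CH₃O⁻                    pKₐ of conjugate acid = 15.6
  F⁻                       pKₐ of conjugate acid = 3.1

Lower conjugate-acid pKₐ ⇒ weaker base ⇒ better leaving group.
Sorting by the given values: I⁻ (-10.1), F⁻ (3.1), N₃⁻ (4.7), CH₃O⁻ (15.6).

I⁻ > F⁻ > N₃⁻ > CH₃O⁻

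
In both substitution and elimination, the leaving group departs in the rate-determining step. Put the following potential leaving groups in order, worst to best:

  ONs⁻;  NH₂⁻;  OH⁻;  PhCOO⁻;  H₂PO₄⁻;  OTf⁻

NH₂⁻ < OH⁻ < PhCOO⁻ < H₂PO₄⁻ < ONs⁻ < OTf⁻

Leaving-group ability tracks the stability of the departed species; conjugate-acid pKₐ is the usual yardstick (lower pKₐ → better LG).
OTf⁻: pKₐ(CF₃SO₃H (triflic acid)) ≈ -14 — charge spread over three oxygens and a CF₃ group; the premier leaving group in synthesis
ONs⁻: pKₐ(p-O₂NC₆H₄SO₃H) ≈ -3.5
H₂PO₄⁻: pKₐ(H₃PO₄) ≈ 2.1 — moderate base; biological leaving group after further activation
PhCOO⁻: pKₐ(C₆H₅COOH) ≈ 4.2 — aryl carboxylate
OH⁻: pKₐ(H₂O) ≈ 15.7 — strong base; essentially never leaves without prior activation
NH₂⁻: pKₐ(NH₃) ≈ 38
Listed from poorest to best leaving group as asked.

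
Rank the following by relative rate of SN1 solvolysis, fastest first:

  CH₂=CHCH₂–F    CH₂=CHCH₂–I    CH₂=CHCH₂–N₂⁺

CH₂=CHCH₂–N₂⁺ > CH₂=CHCH₂–I > CH₂=CHCH₂–F

Same R in every case — rank the leaving groups.
A good leaving group is a weak base: the lower the pKₐ of its conjugate acid, the more readily it departs.
CH₂=CHCH₂–N₂⁺ loses N₂: no meaningful conjugate acid; N₂ departs as an exceptionally stable neutral molecule
CH₂=CHCH₂–I loses I⁻: pKₐ(HI) ≈ -10
CH₂=CHCH₂–F loses F⁻: pKₐ(HF) ≈ 3.2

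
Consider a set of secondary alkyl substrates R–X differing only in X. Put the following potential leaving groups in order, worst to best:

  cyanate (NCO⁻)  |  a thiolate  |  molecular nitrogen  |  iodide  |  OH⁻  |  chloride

OH⁻ < a thiolate < cyanate (NCO⁻) < chloride < iodide < molecular nitrogen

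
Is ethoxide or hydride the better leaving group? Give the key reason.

ethoxide is the better leaving group.
pKₐ(CH₃CH₂OH) ≈ 16 versus pKₐ(H₂) ≈ 36: ethoxide is the much weaker base.
Strong base; alkoxides do not leave unassisted.

ethoxide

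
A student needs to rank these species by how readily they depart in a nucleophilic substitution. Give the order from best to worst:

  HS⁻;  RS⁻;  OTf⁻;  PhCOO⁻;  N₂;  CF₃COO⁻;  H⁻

N₂ > OTf⁻ > CF₃COO⁻ > PhCOO⁻ > HS⁻ > RS⁻ > H⁻

Rank by basicity of the departing species: weakest base leaves most easily.
N₂: no meaningful conjugate acid; N₂ departs as an exceptionally stable neutral molecule
OTf⁻: pKₐ(CF₃SO₃H (triflic acid)) ≈ -14
CF₃COO⁻: pKₐ(CF₃COOH) ≈ 0.2
PhCOO⁻: pKₐ(C₆H₅COOH) ≈ 4.2
HS⁻: pKₐ(H₂S) ≈ 7
RS⁻: pKₐ(RSH (a thiol)) ≈ 10.5
H⁻: pKₐ(H₂) ≈ 36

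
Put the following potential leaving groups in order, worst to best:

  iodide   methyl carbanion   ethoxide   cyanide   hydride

A good leaving group is a weak base: the lower the pKₐ of its conjugate acid, the more readily it departs.
iodide: pKₐ(HI) ≈ -10
cyanide: pKₐ(HCN) ≈ 9.2
ethoxide: pKₐ(CH₃CH₂OH) ≈ 16
hydride: pKₐ(H₂) ≈ 36
methyl carbanion: pKₐ(CH₄) ≈ 48
Listed from poorest to best leaving group as asked.

methyl carbanion < hydride < ethoxide < cyanide < iodide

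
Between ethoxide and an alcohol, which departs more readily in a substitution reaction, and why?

an alcohol is the better leaving group.
pKₐ(R'OH₂⁺) ≈ -2.4 versus pKₐ(CH₃CH₂OH) ≈ 16: an alcohol is the much weaker base.
Neutral; leaves from a protonated ether (an oxonium ion, R–O(H)R'⁺).

an alcohol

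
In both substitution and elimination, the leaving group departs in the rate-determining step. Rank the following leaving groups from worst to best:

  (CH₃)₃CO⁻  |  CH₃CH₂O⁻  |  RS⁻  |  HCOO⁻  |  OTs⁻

The more stable X⁻ (or X) is on its own — i.e. the weaker a base it is — the better a leaving group it makes.
OTs⁻: pKₐ(p-CH₃C₆H₄SO₃H (TsOH)) ≈ -2.8 — resonance-delocalised arenesulfonate
HCOO⁻: pKₐ(HCOOH) ≈ 3.8
RS⁻: pKₐ(RSH (a thiol)) ≈ 10.5 — moderately basic; rarely leaves without activation
CH₃CH₂O⁻: pKₐ(CH₃CH₂OH) ≈ 16 — strong base; alkoxides do not leave unassisted
(CH₃)₃CO⁻: pKₐ(t-BuOH) ≈ 18 — bulky, strongly basic alkoxide
The question asks for worst first, so the sequence is read in increasing leaving-group ability.

(CH₃)₃CO⁻ < CH₃CH₂O⁻ < RS⁻ < HCOO⁻ < OTs⁻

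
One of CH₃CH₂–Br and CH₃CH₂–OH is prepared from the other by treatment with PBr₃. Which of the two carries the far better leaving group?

From CH₃CH₂–OH the departing group would be OH⁻ (pKₐ(H₂O) ≈ 15.7). Strong base; essentially never leaves without prior activation.
From CH₃CH₂–Br the leaving group is Br⁻ (pKₐ(HBr) ≈ -9). Weak base; good leaving group.
Treatment with PBr₃ works by replacing the hydroxyl with bromide, making CH₃CH₂–Br enormously more reactive.

CH₃CH₂–Br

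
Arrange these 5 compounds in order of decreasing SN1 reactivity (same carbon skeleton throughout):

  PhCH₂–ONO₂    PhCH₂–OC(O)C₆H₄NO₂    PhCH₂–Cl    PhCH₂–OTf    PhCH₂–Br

PhCH₂–OTf > PhCH₂–Br > PhCH₂–Cl > PhCH₂–ONO₂ > PhCH₂–OC(O)C₆H₄NO₂

Same R in every case — rank the leaving groups.
A good leaving group is a weak base: the lower the pKₐ of its conjugate acid, the more readily it departs.
PhCH₂–OTf loses OTf⁻: pKₐ(CF₃SO₃H (triflic acid)) ≈ -14
PhCH₂–Br loses Br⁻: pKₐ(HBr) ≈ -9
PhCH₂–Cl loses Cl⁻: pKₐ(HCl) ≈ -7
PhCH₂–ONO₂ loses NO₃⁻: pKₐ(HNO₃) ≈ -1.3
PhCH₂–OC(O)C₆H₄NO₂ loses p-O₂N–C₆H₄–COO⁻: pKₐ(p-nitrobenzoic acid) ≈ 3.4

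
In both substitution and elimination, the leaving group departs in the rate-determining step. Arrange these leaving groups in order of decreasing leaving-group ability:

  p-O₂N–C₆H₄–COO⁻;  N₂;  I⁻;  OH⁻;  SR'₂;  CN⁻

N₂ > I⁻ > SR'₂ > p-O₂N–C₆H₄–COO⁻ > CN⁻ > OH⁻

N₂: no meaningful conjugate acid; N₂ departs as an exceptionally stable neutral molecule
I⁻: pKₐ(HI) ≈ -10
SR'₂: pKₐ(R'₂SH⁺) ≈ -7
p-O₂N–C₆H₄–COO⁻: pKₐ(p-nitrobenzoic acid) ≈ 3.4
CN⁻: pKₐ(HCN) ≈ 9.2
OH⁻: pKₐ(H₂O) ≈ 15.7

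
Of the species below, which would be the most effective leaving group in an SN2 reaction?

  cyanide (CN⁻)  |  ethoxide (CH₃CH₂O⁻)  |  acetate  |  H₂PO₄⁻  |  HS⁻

H₂PO₄⁻

The more stable X⁻ (or X) is on its own — i.e. the weaker a base it is — the better a leaving group it makes.
H₂PO₄⁻: pKₐ(H₃PO₄) ≈ 2.1
acetate: pKₐ(CH₃COOH) ≈ 4.8
HS⁻: pKₐ(H₂S) ≈ 7
cyanide (CN⁻): pKₐ(HCN) ≈ 9.2
ethoxide (CH₃CH₂O⁻): pKₐ(CH₃CH₂OH) ≈ 16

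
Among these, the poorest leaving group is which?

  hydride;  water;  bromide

hydride

bromide: pKₐ(HBr) ≈ -9
water: pKₐ(H₃O⁺) ≈ -1.7
hydride: pKₐ(H₂) ≈ 36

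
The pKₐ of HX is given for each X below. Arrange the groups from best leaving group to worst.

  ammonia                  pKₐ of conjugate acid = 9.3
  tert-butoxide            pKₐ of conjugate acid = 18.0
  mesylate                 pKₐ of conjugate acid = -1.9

Lower conjugate-acid pKₐ ⇒ weaker base ⇒ better leaving group.
Sorting by the given values: mesylate (-1.9), ammonia (9.3), tert-butoxide (18.0).

mesylate > ammonia > tert-butoxide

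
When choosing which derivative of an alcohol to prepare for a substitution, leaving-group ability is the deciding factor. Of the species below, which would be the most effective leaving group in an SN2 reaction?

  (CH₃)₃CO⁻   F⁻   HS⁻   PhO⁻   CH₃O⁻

Rank by basicity of the departing species: weakest base leaves most easily.
F⁻: pKₐ(HF) ≈ 3.2
HS⁻: pKₐ(H₂S) ≈ 7
PhO⁻: pKₐ(C₆H₅OH (phenol)) ≈ 10
CH₃O⁻: pKₐ(CH₃OH) ≈ 15.5
(CH₃)₃CO⁻: pKₐ(t-BuOH) ≈ 18

F⁻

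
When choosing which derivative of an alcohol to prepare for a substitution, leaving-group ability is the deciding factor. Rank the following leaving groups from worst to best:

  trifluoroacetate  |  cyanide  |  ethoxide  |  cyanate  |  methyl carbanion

methyl carbanion < ethoxide < cyanide < cyanate < trifluoroacetate

A good leaving group is a weak base: the lower the pKₐ of its conjugate acid, the more readily it departs.
trifluoroacetate: pKₐ(CF₃COOH) ≈ 0.2 — strongly electron-withdrawing CF₃ stabilises the carboxylate
cyanate: pKₐ(HOCN) ≈ 3.5
cyanide: pKₐ(HCN) ≈ 9.2
ethoxide: pKₐ(CH₃CH₂OH) ≈ 16 — strong base; alkoxides do not leave unassisted
methyl carbanion: pKₐ(CH₄) ≈ 48
Reversing gives the worst-to-best order requested.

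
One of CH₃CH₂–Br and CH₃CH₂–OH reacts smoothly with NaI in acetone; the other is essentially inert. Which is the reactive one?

From CH₃CH₂–OH the departing group would be OH⁻ (pKₐ(H₂O) ≈ 15.7). Strong base; essentially never leaves without prior activation.
From CH₃CH₂–Br the leaving group is Br⁻ (pKₐ(HBr) ≈ -9). Weak base; good leaving group.
(In practice CH₃CH₂–Br is made from CH₃CH₂–OH by treatment with PBr₃, replacing the hydroxyl with bromide.)

CH₃CH₂–Br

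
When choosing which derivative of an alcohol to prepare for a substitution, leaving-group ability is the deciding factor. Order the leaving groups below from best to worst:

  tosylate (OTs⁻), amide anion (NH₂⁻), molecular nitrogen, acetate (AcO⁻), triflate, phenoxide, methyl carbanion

molecular nitrogen > triflate > tosylate (OTs⁻) > acetate (AcO⁻) > phenoxide > amide anion (NH₂⁻) > methyl carbanion

molecular nitrogen: no meaningful conjugate acid; N₂ departs as an exceptionally stable neutral molecule
triflate: pKₐ(CF₃SO₃H (triflic acid)) ≈ -14
tosylate (OTs⁻): pKₐ(p-CH₃C₆H₄SO₃H (TsOH)) ≈ -2.8
acetate (AcO⁻): pKₐ(CH₃COOH) ≈ 4.8
phenoxide: pKₐ(C₆H₅OH (phenol)) ≈ 10
amide anion (NH₂⁻): pKₐ(NH₃) ≈ 38
methyl carbanion: pKₐ(CH₄) ≈ 48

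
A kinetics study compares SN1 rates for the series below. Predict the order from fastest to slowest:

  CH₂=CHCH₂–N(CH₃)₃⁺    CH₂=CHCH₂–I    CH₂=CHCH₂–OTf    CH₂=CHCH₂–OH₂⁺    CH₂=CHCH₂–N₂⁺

With the same alkyl group throughout, only the leaving group differentiates the rates.
Leaving-group ability tracks the stability of the departed species; conjugate-acid pKₐ is the usual yardstick (lower pKₐ → better LG).
CH₂=CHCH₂–N₂⁺ loses N₂: no meaningful conjugate acid; N₂ departs as an exceptionally stable neutral molecule
CH₂=CHCH₂–OTf loses OTf⁻: pKₐ(CF₃SO₃H (triflic acid)) ≈ -14
CH₂=CHCH₂–I loses I⁻: pKₐ(HI) ≈ -10
CH₂=CHCH₂–OH₂⁺ loses H₂O: pKₐ(H₃O⁺) ≈ -1.7
CH₂=CHCH₂–N(CH₃)₃⁺ loses NR'₃: pKₐ(R'₃NH⁺) ≈ 10.7

CH₂=CHCH₂–N₂⁺ > CH₂=CHCH₂–OTf > CH₂=CHCH₂–I > CH₂=CHCH₂–OH₂⁺ > CH₂=CHCH₂–N(CH₃)₃⁺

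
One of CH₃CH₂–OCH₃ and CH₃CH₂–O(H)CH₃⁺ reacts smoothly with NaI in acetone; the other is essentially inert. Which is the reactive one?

CH₃CH₂–O(H)CH₃⁺

From CH₃CH₂–OCH₃ the departing group would be CH₃O⁻ (pKₐ(CH₃OH) ≈ 15.5). Strong base; alkoxides do not leave unassisted.
From CH₃CH₂–O(H)CH₃⁺ the leaving group is R'OH (pKₐ(R'OH₂⁺) ≈ -2.4). Neutral; leaves from a protonated ether (an oxonium ion, R–O(H)R'⁺).
(In practice CH₃CH₂–O(H)CH₃⁺ is made from CH₃CH₂–OCH₃ by protonation with concentrated HI, allowing neutral methanol, rather than methoxide, to depart.)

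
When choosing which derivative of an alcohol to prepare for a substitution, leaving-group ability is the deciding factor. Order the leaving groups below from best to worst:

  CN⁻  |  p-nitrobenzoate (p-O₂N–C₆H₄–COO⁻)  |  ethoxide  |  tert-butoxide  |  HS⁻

p-nitrobenzoate (p-O₂N–C₆H₄–COO⁻) > HS⁻ > CN⁻ > ethoxide > tert-butoxide

Rank by basicity of the departing species: weakest base leaves most easily.
p-nitrobenzoate (p-O₂N–C₆H₄–COO⁻): pKₐ(p-nitrobenzoic acid) ≈ 3.4 — electron-withdrawing nitro group stabilises the carboxylate
HS⁻: pKₐ(H₂S) ≈ 7
CN⁻: pKₐ(HCN) ≈ 9.2 — sp carbon stabilises the charge somewhat, but still a poor LG
ethoxide: pKₐ(CH₃CH₂OH) ≈ 16 — strong base; alkoxides do not leave unassisted
tert-butoxide: pKₐ(t-BuOH) ≈ 18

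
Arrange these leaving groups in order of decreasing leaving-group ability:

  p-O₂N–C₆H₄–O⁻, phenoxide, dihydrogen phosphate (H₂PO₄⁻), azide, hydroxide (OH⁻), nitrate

nitrate > dihydrogen phosphate (H₂PO₄⁻) > azide > p-O₂N–C₆H₄–O⁻ > phenoxide > hydroxide (OH⁻)

nitrate: pKₐ(HNO₃) ≈ -1.3
dihydrogen phosphate (H₂PO₄⁻): pKₐ(H₃PO₄) ≈ 2.1
azide: pKₐ(HN₃) ≈ 4.7
p-O₂N–C₆H₄–O⁻: pKₐ(p-nitrophenol) ≈ 7.2
phenoxide: pKₐ(C₆H₅OH (phenol)) ≈ 10
hydroxide (OH⁻): pKₐ(H₂O) ≈ 15.7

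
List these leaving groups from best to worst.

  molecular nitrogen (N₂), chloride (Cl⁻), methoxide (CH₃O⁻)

molecular nitrogen (N₂) > chloride (Cl⁻) > methoxide (CH₃O⁻)

Rank by basicity of the departing species: weakest base leaves most easily.
molecular nitrogen (N₂): no meaningful conjugate acid; N₂ departs as an exceptionally stable neutral molecule
chloride (Cl⁻): pKₐ(HCl) ≈ -7 — moderately weak base
methoxide (CH₃O⁻): pKₐ(CH₃OH) ≈ 15.5 — strong base; alkoxides do not leave unassisted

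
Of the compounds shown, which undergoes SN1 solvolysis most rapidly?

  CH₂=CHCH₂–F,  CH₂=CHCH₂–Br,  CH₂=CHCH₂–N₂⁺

CH₂=CHCH₂–N₂⁺

The skeletons are identical, so relative rate is governed entirely by leaving-group ability.
A good leaving group is a weak base: the lower the pKₐ of its conjugate acid, the more readily it departs.
CH₂=CHCH₂–N₂⁺ loses N₂: no meaningful conjugate acid; N₂ departs as an exceptionally stable neutral molecule
CH₂=CHCH₂–Br loses Br⁻: pKₐ(HBr) ≈ -9
CH₂=CHCH₂–F loses F⁻: pKₐ(HF) ≈ 3.2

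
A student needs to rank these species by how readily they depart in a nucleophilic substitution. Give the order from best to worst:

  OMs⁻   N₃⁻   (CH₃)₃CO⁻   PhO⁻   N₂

N₂ > OMs⁻ > N₃⁻ > PhO⁻ > (CH₃)₃CO⁻

Leaving-group ability tracks the stability of the departed species; conjugate-acid pKₐ is the usual yardstick (lower pKₐ → better LG).
N₂: no meaningful conjugate acid; N₂ departs as an exceptionally stable neutral molecule
OMs⁻: pKₐ(CH₃SO₃H (MsOH)) ≈ -1.9
N₃⁻: pKₐ(HN₃) ≈ 4.7
PhO⁻: pKₐ(C₆H₅OH (phenol)) ≈ 10
(CH₃)₃CO⁻: pKₐ(t-BuOH) ≈ 18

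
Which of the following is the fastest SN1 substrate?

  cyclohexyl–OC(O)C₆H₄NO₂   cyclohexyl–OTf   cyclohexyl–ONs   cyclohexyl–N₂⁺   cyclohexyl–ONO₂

cyclohexyl–N₂⁺

Same R in every case — rank the leaving groups.
The more stable X⁻ (or X) is on its own — i.e. the weaker a base it is — the better a leaving group it makes.
cyclohexyl–N₂⁺ loses N₂: no meaningful conjugate acid; N₂ departs as an exceptionally stable neutral molecule
cyclohexyl–OTf loses OTf⁻: pKₐ(CF₃SO₃H (triflic acid)) ≈ -14
cyclohexyl–ONs loses ONs⁻: pKₐ(p-O₂NC₆H₄SO₃H) ≈ -3.5
cyclohexyl–ONO₂ loses NO₃⁻: pKₐ(HNO₃) ≈ -1.3
cyclohexyl–OC(O)C₆H₄NO₂ loses p-O₂N–C₆H₄–COO⁻: pKₐ(p-nitrobenzoic acid) ≈ 3.4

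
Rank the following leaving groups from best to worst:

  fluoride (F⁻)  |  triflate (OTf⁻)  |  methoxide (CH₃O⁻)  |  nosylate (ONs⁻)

A good leaving group is a weak base: the lower the pKₐ of its conjugate acid, the more readily it departs.
triflate (OTf⁻): pKₐ(CF₃SO₃H (triflic acid)) ≈ -14
nosylate (ONs⁻): pKₐ(p-O₂NC₆H₄SO₃H) ≈ -3.5
fluoride (F⁻): pKₐ(HF) ≈ 3.2
methoxide (CH₃O⁻): pKₐ(CH₃OH) ≈ 15.5

triflate (OTf⁻) > nosylate (ONs⁻) > fluoride (F⁻) > methoxide (CH₃O⁻)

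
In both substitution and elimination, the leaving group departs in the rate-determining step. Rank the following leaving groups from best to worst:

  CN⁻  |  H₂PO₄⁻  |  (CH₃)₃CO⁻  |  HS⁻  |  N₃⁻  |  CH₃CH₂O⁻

The more stable X⁻ (or X) is on its own — i.e. the weaker a base it is — the better a leaving group it makes.
H₂PO₄⁻: pKₐ(H₃PO₄) ≈ 2.1
N₃⁻: pKₐ(HN₃) ≈ 4.7 — linear, resonance-stabilised
HS⁻: pKₐ(H₂S) ≈ 7
CN⁻: pKₐ(HCN) ≈ 9.2 — sp carbon stabilises the charge somewhat, but still a poor LG
CH₃CH₂O⁻: pKₐ(CH₃CH₂OH) ≈ 16
(CH₃)₃CO⁻: pKₐ(t-BuOH) ≈ 18 — bulky, strongly basic alkoxide

H₂PO₄⁻ > N₃⁻ > HS⁻ > CN⁻ > CH₃CH₂O⁻ > (CH₃)₃CO⁻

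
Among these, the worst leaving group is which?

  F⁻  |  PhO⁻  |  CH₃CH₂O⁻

CH₃CH₂O⁻

The more stable X⁻ (or X) is on its own — i.e. the weaker a base it is — the better a leaving group it makes.
F⁻: pKₐ(HF) ≈ 3.2
PhO⁻: pKₐ(C₆H₅OH (phenol)) ≈ 10
CH₃CH₂O⁻: pKₐ(CH₃CH₂OH) ≈ 16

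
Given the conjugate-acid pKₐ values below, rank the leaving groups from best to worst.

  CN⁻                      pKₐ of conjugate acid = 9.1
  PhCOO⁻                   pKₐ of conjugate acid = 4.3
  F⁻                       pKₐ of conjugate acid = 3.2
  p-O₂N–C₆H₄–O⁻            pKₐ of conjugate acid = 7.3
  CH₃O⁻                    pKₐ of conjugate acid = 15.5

F⁻ > PhCOO⁻ > p-O₂N–C₆H₄–O⁻ > CN⁻ > CH₃O⁻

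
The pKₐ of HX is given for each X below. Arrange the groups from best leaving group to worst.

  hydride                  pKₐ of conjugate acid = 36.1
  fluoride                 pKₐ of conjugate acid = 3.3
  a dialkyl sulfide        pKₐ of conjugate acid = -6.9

Lower conjugate-acid pKₐ ⇒ weaker base ⇒ better leaving group.
Sorting by the given values: a dialkyl sulfide (-6.9), fluoride (3.3), hydride (36.1).

a dialkyl sulfide > fluoride > hydride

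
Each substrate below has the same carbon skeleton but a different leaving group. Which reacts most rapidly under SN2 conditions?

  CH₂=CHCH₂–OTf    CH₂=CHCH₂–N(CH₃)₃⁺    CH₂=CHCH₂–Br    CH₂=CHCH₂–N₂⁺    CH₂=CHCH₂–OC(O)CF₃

The skeletons are identical, so relative rate is governed entirely by leaving-group ability.
Rank by basicity of the departing species: weakest base leaves most easily.
CH₂=CHCH₂–N₂⁺ loses N₂: no meaningful conjugate acid; N₂ departs as an exceptionally stable neutral molecule
CH₂=CHCH₂–OTf loses OTf⁻: pKₐ(CF₃SO₃H (triflic acid)) ≈ -14
CH₂=CHCH₂–Br loses Br⁻: pKₐ(HBr) ≈ -9
CH₂=CHCH₂–OC(O)CF₃ loses CF₃COO⁻: pKₐ(CF₃COOH) ≈ 0.2
CH₂=CHCH₂–N(CH₃)₃⁺ loses NR'₃: pKₐ(R'₃NH⁺) ≈ 10.7

CH₂=CHCH₂–N₂⁺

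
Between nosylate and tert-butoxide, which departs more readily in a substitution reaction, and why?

nosylate

nosylate is the better leaving group.
pKₐ(p-O₂NC₆H₄SO₃H) ≈ -3.5 versus pKₐ(t-BuOH) ≈ 18: nosylate is the much weaker base.
P-nitro group further stabilises the sulfonate.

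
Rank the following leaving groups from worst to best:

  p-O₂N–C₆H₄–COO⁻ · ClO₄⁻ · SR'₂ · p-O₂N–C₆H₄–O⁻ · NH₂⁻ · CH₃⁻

Rank by basicity of the departing species: weakest base leaves most easily.
ClO₄⁻: pKₐ(HClO₄) ≈ -10
SR'₂: pKₐ(R'₂SH⁺) ≈ -7
p-O₂N–C₆H₄–COO⁻: pKₐ(p-nitrobenzoic acid) ≈ 3.4
p-O₂N–C₆H₄–O⁻: pKₐ(p-nitrophenol) ≈ 7.2
NH₂⁻: pKₐ(NH₃) ≈ 38
CH₃⁻: pKₐ(CH₄) ≈ 48
Listed from poorest to best leaving group as asked.

CH₃⁻ < NH₂⁻ < p-O₂N–C₆H₄–O⁻ < p-O₂N–C₆H₄–COO⁻ < SR'₂ < ClO₄⁻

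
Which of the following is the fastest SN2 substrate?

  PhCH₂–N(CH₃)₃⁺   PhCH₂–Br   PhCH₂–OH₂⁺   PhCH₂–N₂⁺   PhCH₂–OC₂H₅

With the same alkyl group throughout, only the leaving group differentiates the rates.
Rank by basicity of the departing species: weakest base leaves most easily.
PhCH₂–N₂⁺ loses N₂: no meaningful conjugate acid; N₂ departs as an exceptionally stable neutral molecule
PhCH₂–Br loses Br⁻: pKₐ(HBr) ≈ -9
PhCH₂–OH₂⁺ loses H₂O: pKₐ(H₃O⁺) ≈ -1.7
PhCH₂–N(CH₃)₃⁺ loses NR'₃: pKₐ(R'₃NH⁺) ≈ 10.7
PhCH₂–OC₂H₅ loses CH₃CH₂O⁻: pKₐ(CH₃CH₂OH) ≈ 16

PhCH₂–N₂⁺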